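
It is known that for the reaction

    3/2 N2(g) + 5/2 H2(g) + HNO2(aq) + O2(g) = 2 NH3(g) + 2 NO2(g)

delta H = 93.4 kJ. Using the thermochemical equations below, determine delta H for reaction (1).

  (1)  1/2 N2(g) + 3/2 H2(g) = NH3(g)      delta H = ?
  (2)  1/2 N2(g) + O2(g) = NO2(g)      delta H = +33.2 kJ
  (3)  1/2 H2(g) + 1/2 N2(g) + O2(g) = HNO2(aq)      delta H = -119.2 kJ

(1) × 2: contributes 2·x
(2) × 2: (2)·(+33.2) = +66.4 kJ
(3) reversed: +119.2 kJ
+93.4 = (+66.4) + (+119.2) + 2·x
x = (+93.4 − (+185.6)) / (2) = -46.1 kJ

delta H = -46.1 kJ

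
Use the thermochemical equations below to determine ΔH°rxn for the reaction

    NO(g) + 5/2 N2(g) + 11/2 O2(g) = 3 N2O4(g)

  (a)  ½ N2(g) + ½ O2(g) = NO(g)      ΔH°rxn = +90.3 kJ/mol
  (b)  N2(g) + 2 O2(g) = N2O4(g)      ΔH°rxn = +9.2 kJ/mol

ΔH°rxn = -62.7 kJ/mol

(a) reversed (reverse to put NO(g) on the reactant side): -90.3 kJ/mol
(b) × 3 (×3 to match 3 N2O4(g) in the target): (3)·(+9.2) = +27.6 kJ/mol
Summing the manipulated equations, ΔH°rxn = (-90.3) + (+27.6) = -62.7 kJ/mol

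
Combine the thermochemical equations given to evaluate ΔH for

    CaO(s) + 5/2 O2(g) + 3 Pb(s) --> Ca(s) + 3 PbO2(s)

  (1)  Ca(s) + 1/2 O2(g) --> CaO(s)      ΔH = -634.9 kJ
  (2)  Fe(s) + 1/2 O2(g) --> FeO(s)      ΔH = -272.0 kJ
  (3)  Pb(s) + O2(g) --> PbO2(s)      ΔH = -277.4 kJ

ΔH = -197.3 kJ

(1) reversed (CaO(s) must end up as a reactant): +634.9 kJ
(2): not needed (FeO(s) appears nowhere else).
(3) × 3 (×3 to match 3 PbO2(s) in the target): (3)·(-277.4) = -832.2 kJ
Summing the manipulated equations, ΔH = (+634.9) + (-832.2) = -197.3 kJ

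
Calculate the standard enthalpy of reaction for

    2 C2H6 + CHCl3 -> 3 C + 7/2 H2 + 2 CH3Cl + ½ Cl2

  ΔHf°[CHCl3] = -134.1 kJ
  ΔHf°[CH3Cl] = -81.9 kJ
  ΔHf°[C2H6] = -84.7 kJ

ΔH°rxn = Σ nΔHf°(products) − Σ nΔHf°(reactants).
Products: 3·(+0.0) + 7/2·(+0.0) + 2·(-81.9) + 1/2·(+0.0) = -163.8
Reactants: 2·(-84.7) + 1·(-134.1) = -303.5
ΔH°rxn = (-163.8) − (-303.5) = 139.7 kJ

ΔH°rxn = 139.7 kJ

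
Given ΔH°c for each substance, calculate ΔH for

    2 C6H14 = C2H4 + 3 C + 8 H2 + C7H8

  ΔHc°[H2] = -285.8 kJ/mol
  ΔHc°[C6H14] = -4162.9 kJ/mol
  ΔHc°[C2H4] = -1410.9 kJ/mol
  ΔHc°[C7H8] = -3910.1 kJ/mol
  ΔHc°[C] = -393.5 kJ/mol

ΔH = 462.1 kJ/mol

Using ΔH = Σ nΔHc°(reactants) − Σ nΔHc°(products):
= [2·(-4162.9)] − [1·(-1410.9) + 3·(-393.5) + 8·(-285.8) + 1·(-3910.1)]
= 462.1 kJ/mol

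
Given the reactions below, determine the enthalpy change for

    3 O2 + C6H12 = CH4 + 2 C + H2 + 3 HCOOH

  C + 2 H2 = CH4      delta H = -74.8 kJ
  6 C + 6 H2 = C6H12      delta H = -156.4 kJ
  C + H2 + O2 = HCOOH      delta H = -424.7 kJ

delta H = -1192.5 kJ

equation 1 as written: -74.8 kJ
equation 2 reversed: +156.4 kJ
equation 3 × 3: (3)·(-424.7) = -1274.1 kJ
delta H = (1)·(-74.8) + (-1)·(-156.4) + (3)·(-424.7) = -1192.5 kJ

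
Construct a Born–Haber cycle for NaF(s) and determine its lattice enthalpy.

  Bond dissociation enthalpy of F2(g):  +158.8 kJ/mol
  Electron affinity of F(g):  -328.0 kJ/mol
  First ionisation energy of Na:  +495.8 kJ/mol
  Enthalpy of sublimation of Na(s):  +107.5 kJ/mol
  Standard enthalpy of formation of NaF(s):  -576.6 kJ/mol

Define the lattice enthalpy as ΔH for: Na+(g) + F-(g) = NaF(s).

ΔHf° = 1·ΔHsub + 1·(ΣIE) + 1/2·D(F2) + 1·EA + U
-576.6 = 1·(+107.5) + 1·(+495.8) + 1/2·(+158.8) + 1·(-328.0) + U
U = -576.6 − (+354.7) = -931.3 kJ/mol

U = -931.3 kJ/mol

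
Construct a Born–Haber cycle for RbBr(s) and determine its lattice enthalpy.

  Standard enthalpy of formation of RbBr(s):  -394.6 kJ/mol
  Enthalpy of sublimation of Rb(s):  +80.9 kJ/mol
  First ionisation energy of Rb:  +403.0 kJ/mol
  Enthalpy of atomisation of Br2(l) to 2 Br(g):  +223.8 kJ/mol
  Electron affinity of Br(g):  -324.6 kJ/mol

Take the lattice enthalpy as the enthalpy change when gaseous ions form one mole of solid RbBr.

U = -665.8 kJ/mol

ΔHf° = 1·ΔHsub + 1·(ΣIE) + 1/2·D(Br2) + 1·EA + U
-394.6 = 1·(+80.9) + 1·(+403.0) + 1/2·(+223.8) + 1·(-324.6) + U
U = -394.6 − (+271.2) = -665.8 kJ/mol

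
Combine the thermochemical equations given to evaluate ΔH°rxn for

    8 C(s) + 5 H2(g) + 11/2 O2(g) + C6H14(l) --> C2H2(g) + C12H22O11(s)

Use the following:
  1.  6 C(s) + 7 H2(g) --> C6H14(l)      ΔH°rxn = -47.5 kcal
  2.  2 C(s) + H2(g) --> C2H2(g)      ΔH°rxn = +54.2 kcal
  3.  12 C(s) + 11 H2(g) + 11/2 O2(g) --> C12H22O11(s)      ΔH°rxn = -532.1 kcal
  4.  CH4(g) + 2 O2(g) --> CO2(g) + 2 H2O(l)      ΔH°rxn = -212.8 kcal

eq. 1 reversed (reverse to put C6H14(l) on the reactant side): +47.5 kcal
eq. 2 as written (C2H2(g) already on the product side): +54.2 kcal
eq. 3 as written (C12H22O11(s) already on the product side): -532.1 kcal
eq. 4: not needed (CH4(g) appears nowhere else).
ΔH°rxn = (+47.5) + (+54.2) + (-532.1) = -430.4 kcal

ΔH°rxn = -430.4 kcal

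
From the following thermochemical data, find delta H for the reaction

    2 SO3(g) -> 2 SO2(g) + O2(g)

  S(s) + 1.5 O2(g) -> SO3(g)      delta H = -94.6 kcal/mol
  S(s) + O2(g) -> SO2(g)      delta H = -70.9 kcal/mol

equation 1 reversed and × 2: (-2)·(-94.6) = +189.2 kcal/mol
equation 2 × 2: (2)·(-70.9) = -141.8 kcal/mol
Since enthalpy is a state function, delta H = (+189.2) + (-141.8) = 47.4 kcal/mol

delta H = 47.4 kcal/mol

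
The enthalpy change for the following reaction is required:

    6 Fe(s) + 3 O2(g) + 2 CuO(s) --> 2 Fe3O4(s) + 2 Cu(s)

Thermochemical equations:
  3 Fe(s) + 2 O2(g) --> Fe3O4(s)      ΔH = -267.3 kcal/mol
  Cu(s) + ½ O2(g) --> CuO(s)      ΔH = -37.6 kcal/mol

ΔH = -459.4 kcal/mol

equation 1 × 2 (scale by 2 for the 2 Fe3O4(s)): (2)·(-267.3) = -534.6 kcal/mol
equation 2 reversed and × 2 (reverse to put CuO(s) on the reactant side; scale by 2 for the 2 CuO(s)): (-2)·(-37.6) = +75.2 kcal/mol
By Hess's law, ΔH = (2)·(-267.3) + (-2)·(-37.6) = -459.4 kcal/mol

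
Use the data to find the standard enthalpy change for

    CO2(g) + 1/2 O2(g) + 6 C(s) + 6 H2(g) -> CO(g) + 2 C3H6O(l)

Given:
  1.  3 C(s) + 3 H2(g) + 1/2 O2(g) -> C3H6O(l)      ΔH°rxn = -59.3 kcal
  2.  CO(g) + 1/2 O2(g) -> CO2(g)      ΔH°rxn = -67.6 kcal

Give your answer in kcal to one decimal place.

eq. 1 × 2: (2)·(-59.3) = -118.6 kcal
eq. 2 reversed: +67.6 kcal
By Hess's law, ΔH°rxn = (-118.6) + (+67.6) = -51.0 kcal

ΔH°rxn = -51.0 kcal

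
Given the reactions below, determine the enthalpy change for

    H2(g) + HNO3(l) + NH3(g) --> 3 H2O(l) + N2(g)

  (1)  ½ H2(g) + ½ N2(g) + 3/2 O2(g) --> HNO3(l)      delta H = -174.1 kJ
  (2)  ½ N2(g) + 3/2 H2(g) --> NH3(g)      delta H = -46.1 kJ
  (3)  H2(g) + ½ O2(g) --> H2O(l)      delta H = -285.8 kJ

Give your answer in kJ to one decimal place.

(1) reversed (HNO3(l) must end up as a reactant): +174.1 kJ
(2) reversed (reverse to put NH3(g) on the reactant side): +46.1 kJ
(3) × 3 (×3 to match 3 H2O(l) in the target): (3)·(-285.8) = -857.4 kJ
Combining the equations, delta H = (+174.1) + (+46.1) + (-857.4) = -637.2 kJ

delta H = -637.2 kJ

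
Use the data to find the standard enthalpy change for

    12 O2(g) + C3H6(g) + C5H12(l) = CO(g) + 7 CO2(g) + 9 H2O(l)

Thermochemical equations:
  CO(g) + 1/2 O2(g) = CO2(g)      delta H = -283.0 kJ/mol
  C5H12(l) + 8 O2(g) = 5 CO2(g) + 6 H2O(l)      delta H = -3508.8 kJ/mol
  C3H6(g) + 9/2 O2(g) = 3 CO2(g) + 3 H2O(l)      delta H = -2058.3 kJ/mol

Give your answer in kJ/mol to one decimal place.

delta H = -5284.1 kJ/mol

equation 1 reversed (CO(g) must end up as a product): +283.0 kJ/mol
equation 2 as written (C5H12(l) already on the reactant side): -3508.8 kJ/mol
equation 3 as written (C3H6(g) already on the reactant side): -2058.3 kJ/mol
Combining the equations, delta H = (+283.0) + (-3508.8) + (-2058.3) = -5284.1 kJ/mol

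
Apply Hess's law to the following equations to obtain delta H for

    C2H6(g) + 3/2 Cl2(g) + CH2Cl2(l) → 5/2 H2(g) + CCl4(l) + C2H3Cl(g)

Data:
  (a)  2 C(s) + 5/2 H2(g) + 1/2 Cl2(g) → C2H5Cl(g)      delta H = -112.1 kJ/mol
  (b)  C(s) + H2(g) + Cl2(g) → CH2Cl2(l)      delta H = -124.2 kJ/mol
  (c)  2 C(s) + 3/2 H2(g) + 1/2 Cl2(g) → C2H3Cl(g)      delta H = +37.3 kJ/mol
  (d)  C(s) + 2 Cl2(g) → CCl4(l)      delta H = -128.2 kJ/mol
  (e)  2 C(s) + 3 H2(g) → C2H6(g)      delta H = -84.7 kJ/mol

(a): not needed.
(b) reversed: +124.2 kJ/mol
(c) as written: +37.3 kJ/mol
(d) as written: -128.2 kJ/mol
(e) reversed: +84.7 kJ/mol
delta H = (+124.2) + (+37.3) + (-128.2) + (+84.7) = 118.0 kJ/mol

delta H = 118.0 kJ/mol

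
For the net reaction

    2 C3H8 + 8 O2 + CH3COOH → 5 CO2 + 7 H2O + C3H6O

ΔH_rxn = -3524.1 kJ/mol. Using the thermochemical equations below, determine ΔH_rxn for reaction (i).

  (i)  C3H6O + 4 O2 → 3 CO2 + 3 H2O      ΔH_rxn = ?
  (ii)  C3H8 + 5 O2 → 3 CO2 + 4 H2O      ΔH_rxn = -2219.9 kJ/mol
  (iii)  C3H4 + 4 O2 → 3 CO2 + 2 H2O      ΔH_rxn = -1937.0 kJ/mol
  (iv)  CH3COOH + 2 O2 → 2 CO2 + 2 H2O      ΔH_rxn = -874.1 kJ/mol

(i) reversed: contributes −x
(ii) × 2: (2)·(-2219.9) = -4439.8 kJ/mol
(iii): not needed.
(iv) as written: -874.1 kJ/mol
-3524.1 = (-4439.8) + (-874.1) − x
x = (-3524.1 − (-5313.9)) / (-1) = -1789.8 kJ/mol

ΔH_rxn = -1789.8 kJ/mol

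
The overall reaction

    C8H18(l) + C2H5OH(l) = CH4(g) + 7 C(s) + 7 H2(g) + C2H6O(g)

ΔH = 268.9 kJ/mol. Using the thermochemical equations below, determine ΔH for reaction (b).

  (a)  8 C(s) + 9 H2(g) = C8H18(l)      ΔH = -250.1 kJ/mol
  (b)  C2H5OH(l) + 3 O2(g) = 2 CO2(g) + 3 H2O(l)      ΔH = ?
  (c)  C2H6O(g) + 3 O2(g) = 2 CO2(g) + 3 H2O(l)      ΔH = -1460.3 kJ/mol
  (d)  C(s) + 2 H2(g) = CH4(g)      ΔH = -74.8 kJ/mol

ΔH = -1366.7 kJ/mol

(a) reversed (C8H18(l) must end up as a reactant): +250.1 kJ/mol
(b) as written (C2H5OH(l) already on the reactant side): contributes x
(c) reversed (C2H6O(g) must end up as a product): +1460.3 kJ/mol
(d) as written (CH4(g) already on the product side): -74.8 kJ/mol
+268.9 = (+250.1) + (+1460.3) + (-74.8) + x
x = (+268.9 − (+1635.6)) / (1) = -1366.7 kJ/mol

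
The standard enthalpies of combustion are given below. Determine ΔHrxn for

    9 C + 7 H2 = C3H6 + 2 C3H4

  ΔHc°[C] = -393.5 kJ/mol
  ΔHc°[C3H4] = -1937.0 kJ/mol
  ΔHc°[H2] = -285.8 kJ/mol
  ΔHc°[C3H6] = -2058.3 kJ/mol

Using ΔH = Σ nΔHc°(reactants) − Σ nΔHc°(products):
= [9·(-393.5) + 7·(-285.8)] − [1·(-2058.3) + 2·(-1937.0)]
= 390.2 kJ/mol

ΔHrxn = 390.2 kJ/mol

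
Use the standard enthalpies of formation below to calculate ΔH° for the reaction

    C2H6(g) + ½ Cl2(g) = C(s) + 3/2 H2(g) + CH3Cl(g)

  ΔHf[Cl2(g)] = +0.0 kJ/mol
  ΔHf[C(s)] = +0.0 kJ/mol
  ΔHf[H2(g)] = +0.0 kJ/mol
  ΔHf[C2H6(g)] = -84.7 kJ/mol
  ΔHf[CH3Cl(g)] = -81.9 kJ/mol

Products: 1·(+0.0) + 3/2·(+0.0) + 1·(-81.9) = -81.9
Reactants: 1·(-84.7) + 1/2·(+0.0) = -84.7
ΔH° = (-81.9) − (-84.7) = 2.8 kJ/mol

ΔH° = 2.8 kJ/mol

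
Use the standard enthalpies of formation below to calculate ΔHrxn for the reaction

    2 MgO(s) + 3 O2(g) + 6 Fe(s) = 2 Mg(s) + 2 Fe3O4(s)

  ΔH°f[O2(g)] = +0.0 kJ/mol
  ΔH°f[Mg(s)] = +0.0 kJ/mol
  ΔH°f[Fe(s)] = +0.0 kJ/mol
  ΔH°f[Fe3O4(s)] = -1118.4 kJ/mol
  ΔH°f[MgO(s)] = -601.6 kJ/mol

ΔHrxn = -1033.6 kJ/mol

Products: 2·(+0.0) + 2·(-1118.4) = -2236.8
Reactants: 2·(-601.6) + 3·(+0.0) + 6·(+0.0) = -1203.2
ΔHrxn = (-2236.8) − (-1203.2) = -1033.6 kJ/mol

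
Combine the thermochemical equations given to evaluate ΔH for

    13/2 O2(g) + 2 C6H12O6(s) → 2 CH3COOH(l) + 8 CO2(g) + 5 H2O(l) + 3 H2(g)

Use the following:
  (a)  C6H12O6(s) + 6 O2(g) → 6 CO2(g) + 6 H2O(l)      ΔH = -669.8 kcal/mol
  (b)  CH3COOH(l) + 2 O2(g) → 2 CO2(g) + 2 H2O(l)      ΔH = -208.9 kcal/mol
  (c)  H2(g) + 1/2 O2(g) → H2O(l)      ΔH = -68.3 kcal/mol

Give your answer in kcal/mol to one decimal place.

(a) × 2: (2)·(-669.8) = -1339.6 kcal/mol
(b) reversed and × 2: (-2)·(-208.9) = +417.8 kcal/mol
(c) reversed and × 3: (-3)·(-68.3) = +204.9 kcal/mol
By Hess's law, ΔH = (2)·(-669.8) + (-2)·(-208.9) + (-3)·(-68.3) = -716.9 kcal/mol

ΔH = -716.9 kcal/mol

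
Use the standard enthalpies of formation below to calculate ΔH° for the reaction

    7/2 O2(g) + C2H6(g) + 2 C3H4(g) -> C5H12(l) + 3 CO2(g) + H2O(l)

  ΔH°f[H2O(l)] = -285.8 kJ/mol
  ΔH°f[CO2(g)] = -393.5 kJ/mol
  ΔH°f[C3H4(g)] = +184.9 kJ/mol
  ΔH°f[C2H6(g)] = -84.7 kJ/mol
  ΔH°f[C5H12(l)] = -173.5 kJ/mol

ΔH° = -1924.9 kJ/mol

Products: 1·(-173.5) + 3·(-393.5) + 1·(-285.8) = -1639.8
Reactants: 7/2·(+0.0) + 1·(-84.7) + 2·(+184.9) = +285.1
ΔH° = (-1639.8) − (+285.1) = -1924.9 kJ/mol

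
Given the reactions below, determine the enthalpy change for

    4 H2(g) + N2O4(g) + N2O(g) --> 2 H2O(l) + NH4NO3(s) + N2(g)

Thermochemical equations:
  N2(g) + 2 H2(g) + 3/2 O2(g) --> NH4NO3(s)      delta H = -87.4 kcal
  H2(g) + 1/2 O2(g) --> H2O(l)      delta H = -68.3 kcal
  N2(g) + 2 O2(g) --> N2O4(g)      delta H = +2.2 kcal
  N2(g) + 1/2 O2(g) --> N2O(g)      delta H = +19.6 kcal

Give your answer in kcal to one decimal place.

equation 1 as written: -87.4 kcal
equation 2 × 2: (2)·(-68.3) = -136.6 kcal
equation 3 reversed: -2.2 kcal
equation 4 reversed: -19.6 kcal
Combining the equations, delta H = (1)·(-87.4) + (2)·(-68.3) + (-1)·(+2.2) + (-1)·(+19.6) = -245.8 kcal

delta H = -245.8 kcal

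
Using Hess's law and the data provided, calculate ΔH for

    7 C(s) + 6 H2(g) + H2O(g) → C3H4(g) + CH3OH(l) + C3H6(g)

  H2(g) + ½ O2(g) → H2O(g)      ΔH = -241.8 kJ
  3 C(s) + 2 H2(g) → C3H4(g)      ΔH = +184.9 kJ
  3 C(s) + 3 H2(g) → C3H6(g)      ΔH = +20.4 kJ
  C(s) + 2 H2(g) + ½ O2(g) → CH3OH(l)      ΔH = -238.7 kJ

ΔH = 208.4 kJ

equation 1 reversed (reverse to put H2O(g) on the reactant side): +241.8 kJ
equation 2 as written (C3H4(g) already on the product side): +184.9 kJ
equation 3 as written (C3H6(g) already on the product side): +20.4 kJ
equation 4 as written (CH3OH(l) already on the product side): -238.7 kJ
Summing the manipulated equations, ΔH = (+241.8) + (+184.9) + (+20.4) + (-238.7) = 208.4 kJ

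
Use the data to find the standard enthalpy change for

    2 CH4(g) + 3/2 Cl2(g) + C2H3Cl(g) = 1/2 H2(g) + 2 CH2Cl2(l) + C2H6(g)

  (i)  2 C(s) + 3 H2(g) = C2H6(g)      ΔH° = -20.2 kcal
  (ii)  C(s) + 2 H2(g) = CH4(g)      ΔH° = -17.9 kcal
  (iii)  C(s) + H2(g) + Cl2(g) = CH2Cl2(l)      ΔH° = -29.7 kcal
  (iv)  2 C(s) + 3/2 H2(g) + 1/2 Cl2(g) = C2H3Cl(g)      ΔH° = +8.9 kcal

(i) as written (C2H6(g) already on the product side): -20.2 kcal
(ii) reversed and × 2 (reverse to put CH4(g) on the reactant side; ×2 to match 2 CH4(g) in the target): (-2)·(-17.9) = +35.8 kcal
(iii) × 2 (×2 to match 2 CH2Cl2(l) in the target): (2)·(-29.7) = -59.4 kcal
(iv) reversed (C2H3Cl(g) must end up as a reactant): -8.9 kcal
Since enthalpy is a state function, ΔH° = (-20.2) + (+35.8) + (-59.4) + (-8.9) = -52.7 kcal

ΔH° = -52.7 kcal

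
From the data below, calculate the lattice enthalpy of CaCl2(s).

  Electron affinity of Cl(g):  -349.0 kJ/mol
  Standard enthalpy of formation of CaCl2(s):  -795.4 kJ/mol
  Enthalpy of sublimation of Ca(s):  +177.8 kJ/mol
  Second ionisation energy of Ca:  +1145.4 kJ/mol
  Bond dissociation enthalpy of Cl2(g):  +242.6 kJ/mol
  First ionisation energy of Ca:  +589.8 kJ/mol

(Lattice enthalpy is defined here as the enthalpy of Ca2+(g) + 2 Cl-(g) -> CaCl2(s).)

ΔHf° = 1·ΔHsub + 1·(ΣIE) + 1·D(Cl2) + 2·EA + U
-795.4 = 1·(+177.8) + 1·(+1735.2) + 1·(+242.6) + 2·(-349.0) + U
U = -795.4 − (+1457.6) = -2253.0 kJ/mol

U = -2253.0 kJ/mol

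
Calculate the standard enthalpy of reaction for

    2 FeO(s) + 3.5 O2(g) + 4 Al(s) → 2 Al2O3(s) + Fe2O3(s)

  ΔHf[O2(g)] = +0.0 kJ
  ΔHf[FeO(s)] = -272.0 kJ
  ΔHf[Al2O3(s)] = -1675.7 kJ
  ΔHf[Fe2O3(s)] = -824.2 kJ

ΔH_rxn = -3631.6 kJ

Products: 2·(-1675.7) + 1·(-824.2) = -4175.6
Reactants: 2·(-272.0) + 7/2·(+0.0) + 4·(+0.0) = -544.0
ΔH_rxn = (-4175.6) − (-544.0) = -3631.6 kJ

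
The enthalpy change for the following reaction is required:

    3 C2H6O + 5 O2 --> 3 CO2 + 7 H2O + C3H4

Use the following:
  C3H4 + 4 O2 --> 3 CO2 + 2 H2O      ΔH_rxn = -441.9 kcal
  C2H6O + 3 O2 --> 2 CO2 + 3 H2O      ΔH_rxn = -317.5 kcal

equation 1 reversed (C3H4 must end up as a product): +441.9 kcal
equation 2 × 3 (scale by 3 for the 3 C2H6O): (3)·(-317.5) = -952.5 kcal
By Hess's law, ΔH_rxn = (-1)·(-441.9) + (3)·(-317.5) = -510.6 kcal

ΔH_rxn = -510.6 kcal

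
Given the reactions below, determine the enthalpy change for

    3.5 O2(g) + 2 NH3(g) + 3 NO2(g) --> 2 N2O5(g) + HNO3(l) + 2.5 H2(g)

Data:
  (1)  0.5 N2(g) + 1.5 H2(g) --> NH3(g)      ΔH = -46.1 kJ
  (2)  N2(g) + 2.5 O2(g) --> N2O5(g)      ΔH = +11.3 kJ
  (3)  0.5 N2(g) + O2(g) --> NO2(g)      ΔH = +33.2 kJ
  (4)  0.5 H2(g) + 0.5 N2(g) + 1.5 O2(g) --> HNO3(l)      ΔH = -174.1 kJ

(1) reversed and × 2: (-2)·(-46.1) = +92.2 kJ
(2) × 2: (2)·(+11.3) = +22.6 kJ
(3) reversed and × 3: (-3)·(+33.2) = -99.6 kJ
(4) as written: -174.1 kJ
ΔH = (-2)·(-46.1) + (2)·(+11.3) + (-3)·(+33.2) + (1)·(-174.1) = -158.9 kJ

ΔH = -158.9 kJ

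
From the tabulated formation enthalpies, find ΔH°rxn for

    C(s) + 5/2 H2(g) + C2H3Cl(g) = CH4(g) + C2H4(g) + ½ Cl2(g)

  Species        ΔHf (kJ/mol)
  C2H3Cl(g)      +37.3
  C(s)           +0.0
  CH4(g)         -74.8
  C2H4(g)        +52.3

ΔH°rxn = -59.8 kJ/mol

Products: 1·(-74.8) + 1·(+52.3) + 1/2·(+0.0) = -22.5
Reactants: 1·(+0.0) + 5/2·(+0.0) + 1·(+37.3) = +37.3
ΔH°rxn = (-22.5) − (+37.3) = -59.8 kJ/mol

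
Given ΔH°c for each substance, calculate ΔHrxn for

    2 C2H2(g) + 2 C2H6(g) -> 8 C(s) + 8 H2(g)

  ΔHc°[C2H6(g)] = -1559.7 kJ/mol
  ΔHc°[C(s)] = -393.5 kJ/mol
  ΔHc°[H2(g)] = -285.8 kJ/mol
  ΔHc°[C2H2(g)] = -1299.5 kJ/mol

ΔHrxn = -284.0 kJ/mol

With combustion enthalpies, reactants minus products:
= [2·(-1299.5) + 2·(-1559.7)] − [8·(-393.5) + 8·(-285.8)]
= -284.0 kJ/mol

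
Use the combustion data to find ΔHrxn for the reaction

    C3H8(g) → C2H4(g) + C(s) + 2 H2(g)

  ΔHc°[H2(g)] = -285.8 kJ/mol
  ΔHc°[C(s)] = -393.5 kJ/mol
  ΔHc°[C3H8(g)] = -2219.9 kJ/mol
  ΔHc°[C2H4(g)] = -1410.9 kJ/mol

Using ΔH = Σ nΔHc°(reactants) − Σ nΔHc°(products):
= [1·(-2219.9)] − [1·(-1410.9) + 1·(-393.5) + 2·(-285.8)]
= 156.1 kJ/mol

ΔHrxn = 156.1 kJ/mol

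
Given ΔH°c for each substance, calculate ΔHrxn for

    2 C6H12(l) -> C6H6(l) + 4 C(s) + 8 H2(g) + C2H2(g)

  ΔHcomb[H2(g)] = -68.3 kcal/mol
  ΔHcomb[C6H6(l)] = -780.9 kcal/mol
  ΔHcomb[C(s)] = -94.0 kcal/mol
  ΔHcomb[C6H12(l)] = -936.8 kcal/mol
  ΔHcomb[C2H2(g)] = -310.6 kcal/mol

Using ΔH = Σ nΔHc°(reactants) − Σ nΔHc°(products):
= [2·(-936.8)] − [1·(-780.9) + 4·(-94.0) + 8·(-68.3) + 1·(-310.6)]
= 140.3 kcal/mol

ΔHrxn = 140.3 kcal/mol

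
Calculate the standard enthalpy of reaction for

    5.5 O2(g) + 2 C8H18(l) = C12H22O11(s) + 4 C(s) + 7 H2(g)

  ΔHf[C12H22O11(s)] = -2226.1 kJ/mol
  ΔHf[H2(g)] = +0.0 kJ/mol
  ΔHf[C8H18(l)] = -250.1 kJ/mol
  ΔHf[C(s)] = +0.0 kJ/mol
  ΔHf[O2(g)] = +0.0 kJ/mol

ΔHrxn = -1725.9 kJ/mol

Products: 1·(-2226.1) + 4·(+0.0) + 7·(+0.0) = -2226.1
Reactants: 11/2·(+0.0) + 2·(-250.1) = -500.2
ΔHrxn = (-2226.1) − (-500.2) = -1725.9 kJ/mol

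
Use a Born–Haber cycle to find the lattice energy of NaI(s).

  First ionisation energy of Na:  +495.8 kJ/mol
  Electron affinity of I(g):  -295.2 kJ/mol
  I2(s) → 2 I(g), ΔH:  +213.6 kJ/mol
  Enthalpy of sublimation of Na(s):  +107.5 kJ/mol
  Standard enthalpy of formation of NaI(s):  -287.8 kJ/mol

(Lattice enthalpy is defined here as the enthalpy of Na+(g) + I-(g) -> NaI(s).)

U = -702.7 kJ/mol

ΔHf° = 1·ΔHsub + 1·(ΣIE) + 1/2·D(I2) + 1·EA + U
-287.8 = 1·(+107.5) + 1·(+495.8) + 1/2·(+213.6) + 1·(-295.2) + U
U = -287.8 − (+414.9) = -702.7 kJ/mol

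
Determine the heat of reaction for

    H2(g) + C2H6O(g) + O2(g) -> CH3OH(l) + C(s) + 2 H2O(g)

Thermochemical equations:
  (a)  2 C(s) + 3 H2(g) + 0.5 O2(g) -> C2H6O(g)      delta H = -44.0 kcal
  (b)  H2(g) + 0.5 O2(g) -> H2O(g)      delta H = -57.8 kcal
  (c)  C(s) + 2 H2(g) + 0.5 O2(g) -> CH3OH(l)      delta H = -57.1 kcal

(a) reversed: +44.0 kcal
(b) × 2: (2)·(-57.8) = -115.6 kcal
(c) as written: -57.1 kcal
Combining the equations, delta H = (-1)·(-44.0) + (2)·(-57.8) + (1)·(-57.1) = -128.7 kcal

delta H = -128.7 kcal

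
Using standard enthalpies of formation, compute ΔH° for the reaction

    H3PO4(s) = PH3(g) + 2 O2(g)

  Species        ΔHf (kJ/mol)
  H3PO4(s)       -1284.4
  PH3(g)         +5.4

ΔH° = 1289.8 kJ/mol

Products: 1·(+5.4) + 2·(+0.0) = +5.4
Reactants: 1·(-1284.4) = -1284.4
ΔH° = (+5.4) − (-1284.4) = 1289.8 kJ/mol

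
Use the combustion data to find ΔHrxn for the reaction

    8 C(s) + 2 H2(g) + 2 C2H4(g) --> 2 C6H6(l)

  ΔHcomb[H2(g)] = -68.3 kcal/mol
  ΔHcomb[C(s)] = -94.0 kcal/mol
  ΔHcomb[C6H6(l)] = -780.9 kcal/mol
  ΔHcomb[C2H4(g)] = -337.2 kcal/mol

With combustion enthalpies, reactants minus products:
= [8·(-94.0) + 2·(-68.3) + 2·(-337.2)] − [2·(-780.9)]
= -1.2 kcal/mol

ΔHrxn = -1.2 kcal/mol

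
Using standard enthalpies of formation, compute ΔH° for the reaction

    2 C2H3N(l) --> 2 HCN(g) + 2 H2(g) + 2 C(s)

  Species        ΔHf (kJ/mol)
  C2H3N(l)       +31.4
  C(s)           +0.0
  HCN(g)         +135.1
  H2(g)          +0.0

ΔH° = 207.4 kJ/mol

Products: 2·(+135.1) + 2·(+0.0) + 2·(+0.0) = +270.2
Reactants: 2·(+31.4) = +62.8
ΔH° = (+270.2) − (+62.8) = 207.4 kJ/mol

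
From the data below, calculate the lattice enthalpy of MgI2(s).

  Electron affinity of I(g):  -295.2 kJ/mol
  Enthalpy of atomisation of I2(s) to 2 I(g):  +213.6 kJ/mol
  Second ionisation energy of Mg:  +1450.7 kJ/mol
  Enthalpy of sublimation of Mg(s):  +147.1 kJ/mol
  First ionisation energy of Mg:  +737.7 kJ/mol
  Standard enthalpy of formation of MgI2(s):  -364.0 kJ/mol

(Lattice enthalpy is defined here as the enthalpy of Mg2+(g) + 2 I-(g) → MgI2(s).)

ΔHf° = 1·ΔHsub + 1·(ΣIE) + 1·D(I2) + 2·EA + U
-364.0 = 1·(+147.1) + 1·(+2188.4) + 1·(+213.6) + 2·(-295.2) + U
U = -364.0 − (+1958.7) = -2322.7 kJ/mol

U = -2322.7 kJ/mol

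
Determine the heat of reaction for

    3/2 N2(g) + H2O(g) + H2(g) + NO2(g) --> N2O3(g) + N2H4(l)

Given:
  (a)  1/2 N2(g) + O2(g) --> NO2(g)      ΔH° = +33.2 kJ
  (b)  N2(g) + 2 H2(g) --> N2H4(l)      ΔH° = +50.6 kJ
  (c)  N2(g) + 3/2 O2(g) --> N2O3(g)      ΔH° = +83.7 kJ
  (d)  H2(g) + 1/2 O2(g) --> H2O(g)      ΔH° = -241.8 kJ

ΔH° = 342.9 kJ

(a) reversed (reverse to put NO2(g) on the reactant side): -33.2 kJ
(b) as written (N2H4(l) already on the product side): +50.6 kJ
(c) as written (N2O3(g) already on the product side): +83.7 kJ
(d) reversed (reverse to put H2O(g) on the reactant side): +241.8 kJ
By Hess's law, ΔH° = (-1)·(+33.2) + (1)·(+50.6) + (1)·(+83.7) + (-1)·(-241.8) = 342.9 kJ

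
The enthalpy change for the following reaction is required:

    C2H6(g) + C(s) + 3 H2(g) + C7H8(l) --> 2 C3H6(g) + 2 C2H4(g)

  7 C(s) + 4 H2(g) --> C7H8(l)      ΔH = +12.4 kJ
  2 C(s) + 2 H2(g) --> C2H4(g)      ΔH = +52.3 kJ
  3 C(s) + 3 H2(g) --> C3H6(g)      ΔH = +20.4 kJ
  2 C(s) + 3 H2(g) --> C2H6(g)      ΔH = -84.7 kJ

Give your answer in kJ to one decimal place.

ΔH = 217.7 kJ

equation 1 reversed (C7H8(l) must end up as a reactant): -12.4 kJ
equation 2 × 2 (scale by 2 for the 2 C2H4(g)): (2)·(+52.3) = +104.6 kJ
equation 3 × 2 (×2 to match 2 C3H6(g) in the target): (2)·(+20.4) = +40.8 kJ
equation 4 reversed (C2H6(g) must end up as a reactant): +84.7 kJ
Since enthalpy is a state function, ΔH = (-12.4) + (+104.6) + (+40.8) + (+84.7) = 217.7 kJ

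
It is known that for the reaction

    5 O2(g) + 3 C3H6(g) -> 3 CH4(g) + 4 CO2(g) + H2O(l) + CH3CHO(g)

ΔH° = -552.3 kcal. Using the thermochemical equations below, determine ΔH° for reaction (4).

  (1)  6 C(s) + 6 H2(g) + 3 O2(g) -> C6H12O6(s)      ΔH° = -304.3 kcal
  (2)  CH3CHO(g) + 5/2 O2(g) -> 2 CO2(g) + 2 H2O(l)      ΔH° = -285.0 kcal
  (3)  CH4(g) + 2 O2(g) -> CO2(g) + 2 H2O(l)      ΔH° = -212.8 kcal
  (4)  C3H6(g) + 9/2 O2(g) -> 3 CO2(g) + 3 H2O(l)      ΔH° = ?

(1): not needed.
(2) reversed: +285.0 kcal
(3) reversed and × 3: (-3)·(-212.8) = +638.4 kcal
(4) × 3: contributes 3·x
-552.3 = (+285.0) + (+638.4) + 3·x
x = (-552.3 − (+923.4)) / (3) = -491.9 kcal

ΔH° = -491.9 kcal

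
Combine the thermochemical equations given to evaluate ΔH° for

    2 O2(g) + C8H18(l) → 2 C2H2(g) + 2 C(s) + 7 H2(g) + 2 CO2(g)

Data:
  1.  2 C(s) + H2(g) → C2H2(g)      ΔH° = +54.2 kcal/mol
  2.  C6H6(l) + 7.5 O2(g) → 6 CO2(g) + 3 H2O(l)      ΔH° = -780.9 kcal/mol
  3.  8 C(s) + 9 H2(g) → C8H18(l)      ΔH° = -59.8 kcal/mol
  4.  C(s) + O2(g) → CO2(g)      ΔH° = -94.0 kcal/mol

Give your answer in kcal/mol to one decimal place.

eq. 1 × 2: (2)·(+54.2) = +108.4 kcal/mol
eq. 2: not needed.
eq. 3 reversed: +59.8 kcal/mol
eq. 4 × 2: (2)·(-94.0) = -188.0 kcal/mol
Summing the manipulated equations, ΔH° = (+108.4) + (+59.8) + (-188.0) = -19.8 kcal/mol

ΔH° = -19.8 kcal/mol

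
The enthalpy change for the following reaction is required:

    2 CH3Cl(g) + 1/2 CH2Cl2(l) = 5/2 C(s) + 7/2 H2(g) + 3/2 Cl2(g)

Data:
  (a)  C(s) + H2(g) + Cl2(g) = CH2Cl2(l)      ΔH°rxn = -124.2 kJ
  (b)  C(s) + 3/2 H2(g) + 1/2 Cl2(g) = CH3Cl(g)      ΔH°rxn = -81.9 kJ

(a) reversed and × 1/2 (reverse to put CH2Cl2(l) on the reactant side; ×1/2 to match 1/2 CH2Cl2(l) in the target): (-1/2)·(-124.2) = +62.1 kJ
(b) reversed and × 2 (reverse to put CH3Cl(g) on the reactant side; ×2 to match 2 CH3Cl(g) in the target): (-2)·(-81.9) = +163.8 kJ
Since enthalpy is a state function, ΔH°rxn = (-1/2)·(-124.2) + (-2)·(-81.9) = 225.9 kJ

ΔH°rxn = 225.9 kJ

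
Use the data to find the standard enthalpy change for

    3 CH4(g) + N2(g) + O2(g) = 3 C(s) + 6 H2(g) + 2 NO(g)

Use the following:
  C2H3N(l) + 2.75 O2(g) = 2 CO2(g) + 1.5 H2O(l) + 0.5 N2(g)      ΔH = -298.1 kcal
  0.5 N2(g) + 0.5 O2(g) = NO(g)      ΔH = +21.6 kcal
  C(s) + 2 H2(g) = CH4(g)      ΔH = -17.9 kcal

equation 1: not needed (C2H3N(l) appears nowhere else).
equation 2 × 2 (scale by 2 for the 2 NO(g)): (2)·(+21.6) = +43.2 kcal
equation 3 reversed and × 3 (reverse to put CH4(g) on the reactant side; scale by 3 for the 3 CH4(g)): (-3)·(-17.9) = +53.7 kcal
ΔH = (2)·(+21.6) + (-3)·(-17.9) = 96.9 kcal

ΔH = 96.9 kcal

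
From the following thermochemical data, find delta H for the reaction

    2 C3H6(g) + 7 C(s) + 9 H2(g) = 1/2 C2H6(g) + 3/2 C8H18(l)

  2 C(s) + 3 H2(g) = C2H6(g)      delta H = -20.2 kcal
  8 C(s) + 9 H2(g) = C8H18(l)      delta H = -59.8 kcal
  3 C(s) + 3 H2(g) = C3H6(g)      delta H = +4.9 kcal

delta H = -109.6 kcal

equation 1 × 1/2: (1/2)·(-20.2) = -10.1 kcal
equation 2 × 3/2: (3/2)·(-59.8) = -89.7 kcal
equation 3 reversed and × 2: (-2)·(+4.9) = -9.8 kcal
By Hess's law, delta H = (1/2)·(-20.2) + (3/2)·(-59.8) + (-2)·(+4.9) = -109.6 kcal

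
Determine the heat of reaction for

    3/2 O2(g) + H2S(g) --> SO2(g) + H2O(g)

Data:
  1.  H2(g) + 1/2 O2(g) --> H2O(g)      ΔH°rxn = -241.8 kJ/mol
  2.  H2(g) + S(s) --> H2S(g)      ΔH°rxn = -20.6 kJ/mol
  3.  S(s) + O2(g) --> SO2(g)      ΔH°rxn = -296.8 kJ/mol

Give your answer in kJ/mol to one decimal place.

eq. 1 as written: -241.8 kJ/mol
eq. 2 reversed: +20.6 kJ/mol
eq. 3 as written: -296.8 kJ/mol
ΔH°rxn = (-241.8) + (+20.6) + (-296.8) = -518.0 kJ/mol

ΔH°rxn = -518.0 kJ/mol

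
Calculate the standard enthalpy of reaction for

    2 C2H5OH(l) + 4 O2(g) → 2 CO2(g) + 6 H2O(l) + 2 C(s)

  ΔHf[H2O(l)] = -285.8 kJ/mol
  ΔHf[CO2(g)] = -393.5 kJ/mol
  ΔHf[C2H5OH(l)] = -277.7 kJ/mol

ΔH°rxn = -1946.4 kJ/mol

Products: 2·(-393.5) + 6·(-285.8) + 2·(+0.0) = -2501.8
Reactants: 2·(-277.7) + 4·(+0.0) = -555.4
ΔH°rxn = (-2501.8) − (-555.4) = -1946.4 kJ/mol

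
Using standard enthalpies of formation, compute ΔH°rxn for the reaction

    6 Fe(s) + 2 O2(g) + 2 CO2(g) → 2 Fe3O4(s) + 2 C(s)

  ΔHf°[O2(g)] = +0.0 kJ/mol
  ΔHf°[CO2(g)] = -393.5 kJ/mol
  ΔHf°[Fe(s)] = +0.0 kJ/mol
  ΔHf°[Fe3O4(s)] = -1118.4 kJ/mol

Products: 2·(-1118.4) + 2·(+0.0) = -2236.8
Reactants: 6·(+0.0) + 2·(+0.0) + 2·(-393.5) = -787.0
ΔH°rxn = (-2236.8) − (-787.0) = -1449.8 kJ/mol

ΔH°rxn = -1449.8 kJ/mol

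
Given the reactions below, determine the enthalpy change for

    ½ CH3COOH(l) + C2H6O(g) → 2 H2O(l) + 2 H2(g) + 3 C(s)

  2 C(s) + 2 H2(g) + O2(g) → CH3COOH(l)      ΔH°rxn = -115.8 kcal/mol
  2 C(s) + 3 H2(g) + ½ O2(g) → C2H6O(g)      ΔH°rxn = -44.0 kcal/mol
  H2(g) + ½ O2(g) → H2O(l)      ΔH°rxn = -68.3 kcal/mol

equation 1 reversed and × 1/2 (reverse to put CH3COOH(l) on the reactant side; ×1/2 to match 1/2 CH3COOH(l) in the target): (-1/2)·(-115.8) = +57.9 kcal/mol
equation 2 reversed (C2H6O(g) must end up as a reactant): +44.0 kcal/mol
equation 3 × 2 (×2 to match 2 H2O(l) in the target): (2)·(-68.3) = -136.6 kcal/mol
Combining the equations, ΔH°rxn = (-1/2)·(-115.8) + (-1)·(-44.0) + (2)·(-68.3) = -34.7 kcal/mol

ΔH°rxn = -34.7 kcal/mol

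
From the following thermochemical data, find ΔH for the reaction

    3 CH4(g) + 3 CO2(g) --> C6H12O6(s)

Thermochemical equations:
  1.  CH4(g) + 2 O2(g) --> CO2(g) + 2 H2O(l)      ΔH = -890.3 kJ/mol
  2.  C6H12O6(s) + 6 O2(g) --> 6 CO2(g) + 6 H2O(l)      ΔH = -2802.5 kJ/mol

ΔH = 131.6 kJ/mol

eq. 1 × 3: (3)·(-890.3) = -2670.9 kJ/mol
eq. 2 reversed: +2802.5 kJ/mol
Since enthalpy is a state function, ΔH = (-2670.9) + (+2802.5) = 131.6 kJ/mol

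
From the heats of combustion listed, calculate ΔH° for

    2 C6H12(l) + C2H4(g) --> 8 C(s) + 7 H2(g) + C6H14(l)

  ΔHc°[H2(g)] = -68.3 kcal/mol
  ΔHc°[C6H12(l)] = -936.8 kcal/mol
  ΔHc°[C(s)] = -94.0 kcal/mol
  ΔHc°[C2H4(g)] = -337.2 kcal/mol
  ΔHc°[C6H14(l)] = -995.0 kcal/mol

Using ΔH = Σ nΔHc°(reactants) − Σ nΔHc°(products):
= [2·(-936.8) + 1·(-337.2)] − [8·(-94.0) + 7·(-68.3) + 1·(-995.0)]
= 14.3 kcal/mol

ΔH° = 14.3 kcal/mol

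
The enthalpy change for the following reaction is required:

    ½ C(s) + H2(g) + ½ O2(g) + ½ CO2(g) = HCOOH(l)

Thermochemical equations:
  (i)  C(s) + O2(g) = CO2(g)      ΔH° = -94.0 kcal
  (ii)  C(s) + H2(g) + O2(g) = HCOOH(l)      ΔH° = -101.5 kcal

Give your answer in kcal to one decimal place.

(i) reversed and × 1/2 (reverse to put CO2(g) on the reactant side; ×1/2 to match 1/2 CO2(g) in the target): (-1/2)·(-94.0) = +47.0 kcal
(ii) as written (HCOOH(l) already on the product side): -101.5 kcal
ΔH° = (+47.0) + (-101.5) = -54.5 kcal

ΔH° = -54.5 kcal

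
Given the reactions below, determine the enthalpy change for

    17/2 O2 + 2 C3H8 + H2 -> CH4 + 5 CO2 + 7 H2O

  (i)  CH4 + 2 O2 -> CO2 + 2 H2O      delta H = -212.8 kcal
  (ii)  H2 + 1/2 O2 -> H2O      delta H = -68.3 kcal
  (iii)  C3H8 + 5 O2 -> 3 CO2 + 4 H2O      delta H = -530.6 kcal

(i) reversed (reverse to put CH4 on the product side): +212.8 kcal
(ii) as written (H2 already on the reactant side): -68.3 kcal
(iii) × 2 (×2 to match 2 C3H8 in the target): (2)·(-530.6) = -1061.2 kcal
delta H = (+212.8) + (-68.3) + (-1061.2) = -916.7 kcal

delta H = -916.7 kcal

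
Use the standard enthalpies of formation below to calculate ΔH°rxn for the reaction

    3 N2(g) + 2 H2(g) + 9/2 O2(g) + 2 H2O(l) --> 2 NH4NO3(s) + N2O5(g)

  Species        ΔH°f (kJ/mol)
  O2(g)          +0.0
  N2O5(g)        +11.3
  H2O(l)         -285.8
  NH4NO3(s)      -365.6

ΔH°rxn = -148.3 kJ/mol

ΔH°rxn = Σ nΔHf°(products) − Σ nΔHf°(reactants).
Products: 2·(-365.6) + 1·(+11.3) = -719.9
Reactants: 3·(+0.0) + 2·(+0.0) + 9/2·(+0.0) + 2·(-285.8) = -571.6
ΔH°rxn = (-719.9) − (-571.6) = -148.3 kJ/mol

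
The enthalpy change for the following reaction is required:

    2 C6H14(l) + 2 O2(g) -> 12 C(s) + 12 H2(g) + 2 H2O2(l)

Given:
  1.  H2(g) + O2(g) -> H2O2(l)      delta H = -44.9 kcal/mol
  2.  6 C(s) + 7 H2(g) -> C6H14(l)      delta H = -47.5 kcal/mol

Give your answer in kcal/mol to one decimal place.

delta H = 5.2 kcal/mol

eq. 1 × 2: (2)·(-44.9) = -89.8 kcal/mol
eq. 2 reversed and × 2: (-2)·(-47.5) = +95.0 kcal/mol
Since enthalpy is a state function, delta H = (2)·(-44.9) + (-2)·(-47.5) = 5.2 kcal/mol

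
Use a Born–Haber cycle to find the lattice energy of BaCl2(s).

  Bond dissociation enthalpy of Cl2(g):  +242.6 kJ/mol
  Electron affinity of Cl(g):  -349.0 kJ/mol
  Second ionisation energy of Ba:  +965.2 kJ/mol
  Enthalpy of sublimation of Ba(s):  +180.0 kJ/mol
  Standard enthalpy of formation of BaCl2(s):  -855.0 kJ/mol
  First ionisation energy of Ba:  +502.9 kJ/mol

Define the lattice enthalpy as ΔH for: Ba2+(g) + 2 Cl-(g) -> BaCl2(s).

ΔHf° = 1·ΔHsub + 1·(ΣIE) + 1·D(Cl2) + 2·EA + U
-855.0 = 1·(+180.0) + 1·(+1468.1) + 1·(+242.6) + 2·(-349.0) + U
U = -855.0 − (+1192.7) = -2047.7 kJ/mol

U = -2047.7 kJ/mol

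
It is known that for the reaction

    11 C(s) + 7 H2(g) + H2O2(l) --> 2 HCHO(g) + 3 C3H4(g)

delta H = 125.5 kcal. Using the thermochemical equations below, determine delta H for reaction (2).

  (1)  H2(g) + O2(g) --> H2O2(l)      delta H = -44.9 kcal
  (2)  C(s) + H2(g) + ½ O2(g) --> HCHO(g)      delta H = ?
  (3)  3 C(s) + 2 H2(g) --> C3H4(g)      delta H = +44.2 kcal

(1) reversed: +44.9 kcal
(2) × 2: contributes 2·x
(3) × 3: (3)·(+44.2) = +132.6 kcal
+125.5 = (+44.9) + (+132.6) + 2·x
x = (+125.5 − (+177.5)) / (2) = -26.0 kcal

delta H = -26.0 kcal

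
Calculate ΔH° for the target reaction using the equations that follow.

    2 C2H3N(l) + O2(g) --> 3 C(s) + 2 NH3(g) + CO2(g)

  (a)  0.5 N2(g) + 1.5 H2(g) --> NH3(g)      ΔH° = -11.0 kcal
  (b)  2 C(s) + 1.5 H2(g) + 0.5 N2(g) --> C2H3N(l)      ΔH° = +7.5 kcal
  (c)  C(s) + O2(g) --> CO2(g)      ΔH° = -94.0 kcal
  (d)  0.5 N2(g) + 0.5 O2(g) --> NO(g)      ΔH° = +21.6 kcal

ΔH° = -131.0 kcal

(a) × 2: (2)·(-11.0) = -22.0 kcal
(b) reversed and × 2: (-2)·(+7.5) = -15.0 kcal
(c) as written: -94.0 kcal
(d): not needed.
Combining the equations, ΔH° = (2)·(-11.0) + (-2)·(+7.5) + (1)·(-94.0) = -131.0 kcal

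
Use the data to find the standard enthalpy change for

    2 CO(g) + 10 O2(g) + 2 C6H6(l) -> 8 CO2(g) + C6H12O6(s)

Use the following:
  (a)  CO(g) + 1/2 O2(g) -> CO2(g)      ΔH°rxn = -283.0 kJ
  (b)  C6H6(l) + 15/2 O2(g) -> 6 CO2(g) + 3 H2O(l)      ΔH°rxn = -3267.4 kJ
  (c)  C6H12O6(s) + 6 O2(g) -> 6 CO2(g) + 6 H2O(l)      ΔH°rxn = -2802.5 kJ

(a) × 2 (×2 to match 2 CO(g) in the target): (2)·(-283.0) = -566.0 kJ
(b) × 2 (×2 to match 2 C6H6(l) in the target): (2)·(-3267.4) = -6534.8 kJ
(c) reversed (C6H12O6(s) must end up as a product): +2802.5 kJ
ΔH°rxn = (2)·(-283.0) + (2)·(-3267.4) + (-1)·(-2802.5) = -4298.3 kJ

ΔH°rxn = -4298.3 kJ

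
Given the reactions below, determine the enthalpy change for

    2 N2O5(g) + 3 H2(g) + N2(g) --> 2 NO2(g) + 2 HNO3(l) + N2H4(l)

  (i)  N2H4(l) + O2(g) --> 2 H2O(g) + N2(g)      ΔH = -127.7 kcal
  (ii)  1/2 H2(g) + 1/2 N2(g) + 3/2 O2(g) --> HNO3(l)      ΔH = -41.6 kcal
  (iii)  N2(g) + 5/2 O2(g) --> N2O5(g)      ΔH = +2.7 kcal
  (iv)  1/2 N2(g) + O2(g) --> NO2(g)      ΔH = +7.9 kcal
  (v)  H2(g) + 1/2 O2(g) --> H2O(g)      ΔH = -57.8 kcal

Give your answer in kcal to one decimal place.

(i) reversed (reverse to put N2H4(l) on the product side): +127.7 kcal
(ii) × 2 (scale by 2 for the 2 HNO3(l)): (2)·(-41.6) = -83.2 kcal
(iii) reversed and × 2 (reverse to put N2O5(g) on the reactant side; ×2 to match 2 N2O5(g) in the target): (-2)·(+2.7) = -5.4 kcal
(iv) × 2 (×2 to match 2 NO2(g) in the target): (2)·(+7.9) = +15.8 kcal
(v) × 2: (2)·(-57.8) = -115.6 kcal
ΔH = (-1)·(-127.7) + (2)·(-41.6) + (-2)·(+2.7) + (2)·(+7.9) + (2)·(-57.8) = -60.7 kcal

ΔH = -60.7 kcal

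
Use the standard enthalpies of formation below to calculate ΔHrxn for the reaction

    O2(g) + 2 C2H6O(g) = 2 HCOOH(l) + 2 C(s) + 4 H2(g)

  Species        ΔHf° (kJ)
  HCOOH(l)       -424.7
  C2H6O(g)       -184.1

ΔHrxn = -481.2 kJ

Products: 2·(-424.7) + 2·(+0.0) + 4·(+0.0) = -849.4
Reactants: 1·(+0.0) + 2·(-184.1) = -368.2
ΔHrxn = (-849.4) − (-368.2) = -481.2 kJ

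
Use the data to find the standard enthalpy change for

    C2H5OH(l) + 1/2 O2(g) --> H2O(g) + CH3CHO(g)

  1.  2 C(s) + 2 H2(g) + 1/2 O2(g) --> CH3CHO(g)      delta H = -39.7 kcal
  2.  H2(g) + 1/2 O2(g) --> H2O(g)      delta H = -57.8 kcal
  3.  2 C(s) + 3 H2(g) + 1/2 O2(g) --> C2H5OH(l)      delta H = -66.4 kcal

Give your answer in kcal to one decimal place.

eq. 1 as written: -39.7 kcal
eq. 2 as written: -57.8 kcal
eq. 3 reversed: +66.4 kcal
Combining the equations, delta H = (-39.7) + (-57.8) + (+66.4) = -31.1 kcal

delta H = -31.1 kcal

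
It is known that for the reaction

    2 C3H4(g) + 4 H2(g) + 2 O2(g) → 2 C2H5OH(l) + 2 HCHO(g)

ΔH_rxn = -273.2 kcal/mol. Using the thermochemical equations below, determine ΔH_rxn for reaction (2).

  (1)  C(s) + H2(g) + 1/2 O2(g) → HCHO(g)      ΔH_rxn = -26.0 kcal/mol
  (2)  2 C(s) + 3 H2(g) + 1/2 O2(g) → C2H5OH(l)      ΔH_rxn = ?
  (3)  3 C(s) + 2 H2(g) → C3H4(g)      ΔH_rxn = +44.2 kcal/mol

(1) × 2 (scale by 2 for the 2 HCHO(g)): (2)·(-26.0) = -52.0 kcal/mol
(2) × 2 (scale by 2 for the 2 C2H5OH(l)): contributes 2·x
(3) reversed and × 2 (reverse to put C3H4(g) on the reactant side; scale by 2 for the 2 C3H4(g)): (-2)·(+44.2) = -88.4 kcal/mol
-273.2 = (-52.0) + (-88.4) + 2·x
x = (-273.2 − (-140.4)) / (2) = -66.4 kcal/mol

ΔH_rxn = -66.4 kcal/mol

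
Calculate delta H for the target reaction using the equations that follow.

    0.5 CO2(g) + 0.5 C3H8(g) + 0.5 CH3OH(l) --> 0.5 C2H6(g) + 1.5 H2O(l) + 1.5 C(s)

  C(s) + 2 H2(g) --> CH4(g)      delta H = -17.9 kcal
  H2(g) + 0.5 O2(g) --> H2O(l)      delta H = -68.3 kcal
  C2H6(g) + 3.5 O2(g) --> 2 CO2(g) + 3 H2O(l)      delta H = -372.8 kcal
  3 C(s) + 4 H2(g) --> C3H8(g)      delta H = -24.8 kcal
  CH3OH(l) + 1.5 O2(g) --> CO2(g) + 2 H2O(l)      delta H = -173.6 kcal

equation 1: not needed.
equation 2 × 2: (2)·(-68.3) = -136.6 kcal
equation 3 reversed and × 1/2: (-1/2)·(-372.8) = +186.4 kcal
equation 4 reversed and × 1/2: (-1/2)·(-24.8) = +12.4 kcal
equation 5 × 1/2: (1/2)·(-173.6) = -86.8 kcal
Combining the equations, delta H = (2)·(-68.3) + (-1/2)·(-372.8) + (-1/2)·(-24.8) + (1/2)·(-173.6) = -24.6 kcal

delta H = -24.6 kcal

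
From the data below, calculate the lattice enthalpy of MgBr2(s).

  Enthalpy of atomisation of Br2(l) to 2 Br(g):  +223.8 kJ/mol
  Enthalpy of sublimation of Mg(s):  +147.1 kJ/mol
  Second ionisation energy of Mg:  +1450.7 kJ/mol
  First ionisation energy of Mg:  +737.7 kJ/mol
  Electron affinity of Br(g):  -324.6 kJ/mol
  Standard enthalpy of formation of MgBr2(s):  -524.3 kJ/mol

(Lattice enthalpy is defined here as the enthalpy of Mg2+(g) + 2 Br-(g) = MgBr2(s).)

ΔHf° = 1·ΔHsub + 1·(ΣIE) + 1·D(Br2) + 2·EA + U
-524.3 = 1·(+147.1) + 1·(+2188.4) + 1·(+223.8) + 2·(-324.6) + U
U = -524.3 − (+1910.1) = -2434.4 kJ/mol

U = -2434.4 kJ/mol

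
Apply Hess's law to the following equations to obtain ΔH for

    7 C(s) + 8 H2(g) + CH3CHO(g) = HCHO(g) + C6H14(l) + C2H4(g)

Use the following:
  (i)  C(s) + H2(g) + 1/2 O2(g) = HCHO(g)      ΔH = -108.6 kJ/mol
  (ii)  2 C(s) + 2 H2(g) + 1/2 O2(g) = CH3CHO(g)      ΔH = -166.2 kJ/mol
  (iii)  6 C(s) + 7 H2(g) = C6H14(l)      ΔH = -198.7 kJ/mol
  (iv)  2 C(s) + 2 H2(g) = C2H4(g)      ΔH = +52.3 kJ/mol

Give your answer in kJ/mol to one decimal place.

ΔH = -88.8 kJ/mol

(i) as written: -108.6 kJ/mol
(ii) reversed: +166.2 kJ/mol
(iii) as written: -198.7 kJ/mol
(iv) as written: +52.3 kJ/mol
ΔH = (-108.6) + (+166.2) + (-198.7) + (+52.3) = -88.8 kJ/mol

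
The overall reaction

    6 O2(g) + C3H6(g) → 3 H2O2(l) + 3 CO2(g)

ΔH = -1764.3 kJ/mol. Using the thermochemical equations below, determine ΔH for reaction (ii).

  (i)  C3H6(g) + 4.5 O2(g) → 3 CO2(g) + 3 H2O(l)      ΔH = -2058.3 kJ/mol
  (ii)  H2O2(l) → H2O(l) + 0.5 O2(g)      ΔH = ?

ΔH = -98.0 kJ/mol

(i) as written: -2058.3 kJ/mol
(ii) reversed and × 3: contributes −3·x
-1764.3 = (-2058.3) − 3·x
x = (-1764.3 − (-2058.3)) / (-3) = -98.0 kJ/mol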